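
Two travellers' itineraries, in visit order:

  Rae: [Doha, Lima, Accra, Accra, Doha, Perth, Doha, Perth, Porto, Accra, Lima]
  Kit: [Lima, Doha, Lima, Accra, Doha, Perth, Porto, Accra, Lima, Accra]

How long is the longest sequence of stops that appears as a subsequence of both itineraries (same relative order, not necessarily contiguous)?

One common subsequence of length 8: Doha at Rae[1]=Kit[2] → Lima at Rae[2]=Kit[3] → Accra at Rae[4]=Kit[4] → Doha at Rae[7]=Kit[5] → Perth at Rae[8]=Kit[6] → Porto at Rae[9]=Kit[7] → Accra at Rae[10]=Kit[8] → Lima at Rae[11]=Kit[9], and the DP table's final entry dp[11][10] is also 8, so no common subsequence is longer.

8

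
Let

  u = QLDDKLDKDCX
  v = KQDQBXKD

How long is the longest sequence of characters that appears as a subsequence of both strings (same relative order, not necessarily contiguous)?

Pick Q (u #1, v #2), D (u #3, v #3), K (u #8, v #7), D (u #9, v #8); all 4 characters appear in both, in order. dp[11][8] = 4 confirms this is the maximum.

4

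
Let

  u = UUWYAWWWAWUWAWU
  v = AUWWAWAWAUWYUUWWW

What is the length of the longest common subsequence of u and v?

Pick U at u[1]=v[2], W at u[3]=v[4], A at u[5]=v[5], W at u[6]=v[6], W at u[8]=v[8], A at u[9]=v[9], W at u[10]=v[11], U at u[11]=v[14], W at u[12]=v[16], W at u[14]=v[17]; all 10 characters appear in both, in order, and the DP table's final entry dp[15][17] is also 10, so no common subsequence is longer.

10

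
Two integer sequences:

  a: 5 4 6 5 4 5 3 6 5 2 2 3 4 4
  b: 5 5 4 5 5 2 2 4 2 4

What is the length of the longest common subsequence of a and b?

Let dp[i][j] be the LCS length of the first i values of a and the first j values of b. dp[i][j] = dp[i-1][j-1]+1 when the i-th and j-th values match, else max(dp[i-1][j], dp[i][j-1]).
    ·  5  5  4  5  5  2  2  4  2  4
 ·  0  0  0  0  0  0  0  0  0  0  0
 5  0  1  1  1  1  1  1  1  1  1  1
 4  0  1  1  2  2  2  2  2  2  2  2
 6  0  1  1  2  2  2  2  2  2  2  2
 5  0  1  2  2  3  3  3  3  3  3  3
 4  0  1  2  3  3  3  3  3  4  4  4
 5  0  1  2  3  4  4  4  4  4  4  4
 3  0  1  2  3  4  4  4  4  4  4  4
 6  0  1  2  3  4  4  4  4  4  4  4
 5  0  1  2  3  4  5  5  5  5  5  5
 2  0  1  2  3  4  5  6  6  6  6  6
 2  0  1  2  3  4  5  6  7  7  7  7
 3  0  1  2  3  4  5  6  7  7  7  7
 4  0  1  2  3  4  5  6  7  8  8  8
 4  0  1  2  3  4  5  6  7  8  8  9
dp[14][10] = 9. One LCS (by backtracking along matches): 5, 5, 4, 5, 5, 2, 2, 4, 4.

9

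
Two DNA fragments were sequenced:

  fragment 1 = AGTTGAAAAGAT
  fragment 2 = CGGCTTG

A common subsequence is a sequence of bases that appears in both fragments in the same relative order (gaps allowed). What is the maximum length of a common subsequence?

One common subsequence of length 4: G [2,3] → T [3,5] → T [4,6] → G [10,7]. The LCS DP gives dp[12][7] = 4, so this is optimal.

4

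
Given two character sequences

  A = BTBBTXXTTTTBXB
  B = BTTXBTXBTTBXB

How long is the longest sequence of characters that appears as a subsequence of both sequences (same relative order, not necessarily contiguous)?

Taking B [1,1], T [2,3], B [4,5], T [5,6], X [6,7], T [10,9], T [11,10], B [12,11], X [13,12], B [14,13] gives a common subsequence of length 10. dp[14][13] = 10 confirms this is the maximum.

10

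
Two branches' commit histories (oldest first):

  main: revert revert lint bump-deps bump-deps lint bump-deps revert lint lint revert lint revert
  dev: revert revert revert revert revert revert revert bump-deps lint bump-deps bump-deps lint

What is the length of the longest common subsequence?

6

Taking revert [1,6], then revert [2,7], then lint [3,9], then bump-deps [5,10], then bump-deps [7,11], then lint [12,12] gives a common subsequence of length 6. The LCS DP gives dp[13][12] = 6, so this is optimal.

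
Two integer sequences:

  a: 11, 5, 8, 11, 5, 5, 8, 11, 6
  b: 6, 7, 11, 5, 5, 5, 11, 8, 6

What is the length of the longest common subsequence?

One common subsequence of length 6: 11 (a #1, b #3); then 5 (a #2, b #4); then 5 (a #5, b #5); then 5 (a #6, b #6); then 8 (a #7, b #8); then 6 (a #9, b #9). dp[9][9] = 6 confirms this is the maximum.

6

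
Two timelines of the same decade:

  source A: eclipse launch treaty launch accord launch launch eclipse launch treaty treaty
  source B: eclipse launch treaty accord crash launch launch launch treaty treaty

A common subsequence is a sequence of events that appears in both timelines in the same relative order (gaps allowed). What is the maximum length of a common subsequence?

Pick eclipse (source A #1, source B #1) → launch (source A #2, source B #2) → treaty (source A #3, source B #3) → accord (source A #5, source B #4) → launch (source A #6, source B #6) → launch (source A #7, source B #7) → launch (source A #9, source B #8) → treaty (source A #10, source B #9) → treaty (source A #11, source B #10); all 9 events appear in both, in order, and the DP table's final entry dp[11][10] is also 9, so no common subsequence is longer.

9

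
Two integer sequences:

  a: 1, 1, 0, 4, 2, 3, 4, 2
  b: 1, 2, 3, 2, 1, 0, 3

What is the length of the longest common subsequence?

Taking 1 (a #1, b #1) → 1 (a #2, b #5) → 0 (a #3, b #6) → 3 (a #6, b #7) gives a common subsequence of length 4, and the DP table's final entry dp[8][7] is also 4, so no common subsequence is longer.

4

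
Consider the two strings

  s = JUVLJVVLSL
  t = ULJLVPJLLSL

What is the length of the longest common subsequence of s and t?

7

Taking U [2,1], then L [4,2], then J [5,3], then V [6,5], then L [8,9], then S [9,10], then L [10,11] gives a common subsequence of length 7, and the DP table's final entry dp[10][11] is also 7, so no common subsequence is longer.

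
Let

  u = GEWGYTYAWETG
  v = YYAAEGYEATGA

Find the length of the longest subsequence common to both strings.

One common subsequence of length 6: E at u[2]=v[5], G at u[4]=v[6], Y at u[5]=v[7], A at u[8]=v[9], T at u[11]=v[10], G at u[12]=v[11]. The LCS DP gives dp[12][12] = 6, so this is optimal.

6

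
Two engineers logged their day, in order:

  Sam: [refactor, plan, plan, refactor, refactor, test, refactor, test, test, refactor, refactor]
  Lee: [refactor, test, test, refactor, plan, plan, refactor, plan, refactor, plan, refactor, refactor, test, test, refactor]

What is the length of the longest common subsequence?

Match refactor (Sam #1, Lee #4), then plan (Sam #2, Lee #6), then plan (Sam #3, Lee #8), then refactor (Sam #4, Lee #9), then refactor (Sam #5, Lee #11), then refactor (Sam #7, Lee #12), then test (Sam #8, Lee #13), then test (Sam #9, Lee #14), then refactor (Sam #11, Lee #15) — 9 tasks in the same relative order in both. The LCS DP gives dp[11][15] = 9, so this is optimal.

9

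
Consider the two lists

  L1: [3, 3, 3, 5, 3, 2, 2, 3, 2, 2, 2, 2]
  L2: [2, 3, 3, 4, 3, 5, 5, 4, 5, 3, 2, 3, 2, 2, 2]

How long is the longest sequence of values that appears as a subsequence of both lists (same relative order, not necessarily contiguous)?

Taking 3 (L1 #1, L2 #2) → 3 (L1 #2, L2 #3) → 3 (L1 #3, L2 #5) → 5 (L1 #4, L2 #9) → 3 (L1 #5, L2 #10) → 2 (L1 #7, L2 #11) → 3 (L1 #8, L2 #12) → 2 (L1 #10, L2 #13) → 2 (L1 #11, L2 #14) → 2 (L1 #12, L2 #15) gives a common subsequence of length 10. The LCS DP gives dp[12][15] = 10, so this is optimal.

10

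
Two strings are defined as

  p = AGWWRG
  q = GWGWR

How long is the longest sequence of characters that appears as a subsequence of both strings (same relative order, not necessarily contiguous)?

4

One common subsequence of length 4: G (p #2, q #1); then W (p #3, q #2); then W (p #4, q #4); then R (p #5, q #5). The LCS DP gives dp[6][5] = 4, so this is optimal.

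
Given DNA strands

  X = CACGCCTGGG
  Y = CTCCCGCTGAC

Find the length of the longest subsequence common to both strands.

6

Match C at X[1]=Y[4]; then C at X[3]=Y[5]; then G at X[4]=Y[6]; then C at X[6]=Y[7]; then T at X[7]=Y[8]; then G at X[8]=Y[9] — 6 bases in the same relative order in both. The LCS DP gives dp[10][11] = 6, so this is optimal.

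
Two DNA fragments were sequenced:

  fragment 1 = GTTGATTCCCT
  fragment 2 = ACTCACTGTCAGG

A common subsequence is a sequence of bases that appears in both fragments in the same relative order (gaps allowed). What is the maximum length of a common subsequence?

One common subsequence of length 5: T (fragment 1 #2, fragment 2 #3); then T (fragment 1 #3, fragment 2 #7); then G (fragment 1 #4, fragment 2 #8); then T (fragment 1 #7, fragment 2 #9); then C (fragment 1 #8, fragment 2 #10). The LCS DP gives dp[11][13] = 5, so this is optimal.

5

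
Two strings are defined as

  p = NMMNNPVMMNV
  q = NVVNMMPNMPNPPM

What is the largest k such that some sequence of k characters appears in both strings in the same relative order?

Taking N [1,4], M [2,5], M [3,6], N [4,8], N [5,11], P [6,13], M [9,14] gives a common subsequence of length 7. The LCS DP gives dp[11][14] = 7, so this is optimal.

7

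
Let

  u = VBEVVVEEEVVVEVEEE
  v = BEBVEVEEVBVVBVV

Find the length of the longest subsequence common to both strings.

10

One common subsequence of length 10: B [2,1], then E [3,2], then V [4,4], then V [6,6], then E [7,7], then E [8,8], then V [10,11], then V [11,12], then V [12,14], then V [14,15]. dp[17][15] = 10 confirms this is the maximum.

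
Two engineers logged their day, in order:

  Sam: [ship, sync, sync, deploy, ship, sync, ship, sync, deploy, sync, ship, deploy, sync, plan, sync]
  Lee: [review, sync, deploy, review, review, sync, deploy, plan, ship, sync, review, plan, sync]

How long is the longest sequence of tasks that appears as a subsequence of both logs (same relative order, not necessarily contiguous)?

8

Taking sync at Sam[3]=Lee[2], then deploy at Sam[4]=Lee[3], then sync at Sam[8]=Lee[6], then deploy at Sam[9]=Lee[7], then ship at Sam[11]=Lee[9], then sync at Sam[13]=Lee[10], then plan at Sam[14]=Lee[12], then sync at Sam[15]=Lee[13] gives a common subsequence of length 8, and the DP table's final entry dp[15][13] is also 8, so no common subsequence is longer.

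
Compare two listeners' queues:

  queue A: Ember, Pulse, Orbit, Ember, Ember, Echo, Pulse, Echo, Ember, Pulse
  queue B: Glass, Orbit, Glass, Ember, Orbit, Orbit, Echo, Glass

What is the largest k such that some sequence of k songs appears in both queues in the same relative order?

3

Pick Ember (queue A #1, queue B #4) → Orbit (queue A #3, queue B #6) → Echo (queue A #6, queue B #7); all 3 songs appear in both, in order. Since dp[10][8] = 3, nothing longer is possible.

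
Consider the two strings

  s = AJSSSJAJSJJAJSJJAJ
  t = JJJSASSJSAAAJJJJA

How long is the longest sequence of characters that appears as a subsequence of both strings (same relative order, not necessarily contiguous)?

Pick J (s #2, t #3), then S (s #3, t #4), then S (s #4, t #6), then S (s #5, t #7), then J (s #6, t #8), then A (s #7, t #12), then J (s #11, t #13), then J (s #13, t #14), then J (s #15, t #15), then J (s #16, t #16), then A (s #17, t #17); all 11 characters appear in both, in order. dp[18][17] = 11 confirms this is the maximum.

11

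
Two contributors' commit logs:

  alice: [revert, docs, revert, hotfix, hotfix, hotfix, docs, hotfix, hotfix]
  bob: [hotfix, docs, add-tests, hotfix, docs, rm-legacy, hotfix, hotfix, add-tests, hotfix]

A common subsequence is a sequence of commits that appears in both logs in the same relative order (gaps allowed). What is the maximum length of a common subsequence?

Pick docs (alice #2, bob #2) → hotfix (alice #4, bob #4) → hotfix (alice #5, bob #7) → hotfix (alice #6, bob #8) → hotfix (alice #9, bob #10); all 5 commits appear in both, in order. The LCS DP gives dp[9][10] = 5, so this is optimal.

5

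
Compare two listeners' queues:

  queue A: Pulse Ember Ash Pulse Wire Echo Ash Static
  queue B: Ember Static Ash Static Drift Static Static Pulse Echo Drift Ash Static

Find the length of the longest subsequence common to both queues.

6

Match Ember at queue A[2]=queue B[1]; then Ash at queue A[3]=queue B[3]; then Pulse at queue A[4]=queue B[8]; then Echo at queue A[6]=queue B[9]; then Ash at queue A[7]=queue B[11]; then Static at queue A[8]=queue B[12] — 6 songs in the same relative order in both. Since dp[8][12] = 6, nothing longer is possible.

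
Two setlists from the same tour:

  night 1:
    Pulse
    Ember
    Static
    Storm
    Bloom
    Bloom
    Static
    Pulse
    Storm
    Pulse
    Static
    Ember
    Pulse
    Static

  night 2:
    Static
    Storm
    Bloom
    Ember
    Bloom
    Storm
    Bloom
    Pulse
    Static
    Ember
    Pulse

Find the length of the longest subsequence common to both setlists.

Pick Static at night 1[3]=night 2[1], then Storm at night 1[4]=night 2[2], then Bloom at night 1[5]=night 2[3], then Bloom at night 1[6]=night 2[5], then Storm at night 1[9]=night 2[6], then Pulse at night 1[10]=night 2[8], then Static at night 1[11]=night 2[9], then Ember at night 1[12]=night 2[10], then Pulse at night 1[13]=night 2[11]; all 9 songs appear in both, in order. dp[14][11] = 9 confirms this is the maximum.

9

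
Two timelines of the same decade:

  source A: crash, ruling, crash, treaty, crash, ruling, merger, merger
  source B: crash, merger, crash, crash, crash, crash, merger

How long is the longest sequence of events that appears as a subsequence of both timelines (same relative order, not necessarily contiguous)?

One common subsequence of length 4: crash (source A #1, source B #4) → crash (source A #3, source B #5) → crash (source A #5, source B #6) → merger (source A #8, source B #7). Since dp[8][7] = 4, nothing longer is possible.

4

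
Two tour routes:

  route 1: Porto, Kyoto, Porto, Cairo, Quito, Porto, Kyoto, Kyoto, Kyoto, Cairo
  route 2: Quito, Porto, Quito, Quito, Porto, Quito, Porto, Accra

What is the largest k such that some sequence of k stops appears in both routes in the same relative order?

Taking Porto (route 1 #1, route 2 #2), Porto (route 1 #3, route 2 #5), Quito (route 1 #5, route 2 #6), Porto (route 1 #6, route 2 #7) gives a common subsequence of length 4. The LCS DP gives dp[10][8] = 4, so this is optimal.

4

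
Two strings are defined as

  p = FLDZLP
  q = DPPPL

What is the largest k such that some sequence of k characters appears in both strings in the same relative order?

2

Let dp[i][j] be the LCS length of the first i characters of p and the first j characters of q. dp[i][j] = dp[i-1][j-1]+1 when the i-th and j-th characters match, else max(dp[i-1][j], dp[i][j-1]).
    ·  D  P  P  P  L
 ·  0  0  0  0  0  0
 F  0  0  0  0  0  0
 L  0  0  0  0  0  1
 D  0  1  1  1  1  1
 Z  0  1  1  1  1  1
 L  0  1  1  1  1  2
 P  0  1  2  2  2  2
dp[6][5] = 2. One LCS (by backtracking along matches): DL.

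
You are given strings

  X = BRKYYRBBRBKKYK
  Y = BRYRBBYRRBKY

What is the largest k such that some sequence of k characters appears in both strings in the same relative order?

Taking B at X[1]=Y[1] → R at X[2]=Y[2] → Y at X[5]=Y[3] → R at X[6]=Y[4] → B at X[7]=Y[5] → B at X[8]=Y[6] → R at X[9]=Y[9] → B at X[10]=Y[10] → K at X[12]=Y[11] → Y at X[13]=Y[12] gives a common subsequence of length 10, and the DP table's final entry dp[14][12] is also 10, so no common subsequence is longer.

10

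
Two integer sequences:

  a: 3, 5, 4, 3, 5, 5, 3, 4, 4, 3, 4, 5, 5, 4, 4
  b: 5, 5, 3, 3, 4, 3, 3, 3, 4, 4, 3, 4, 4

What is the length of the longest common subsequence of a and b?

Pick 3 at a[1]=b[4], 4 at a[3]=b[5], 3 at a[4]=b[7], 3 at a[7]=b[8], 4 at a[8]=b[9], 4 at a[9]=b[10], 3 at a[10]=b[11], 4 at a[14]=b[12], 4 at a[15]=b[13]; all 9 values appear in both, in order. Since dp[15][13] = 9, nothing longer is possible.

9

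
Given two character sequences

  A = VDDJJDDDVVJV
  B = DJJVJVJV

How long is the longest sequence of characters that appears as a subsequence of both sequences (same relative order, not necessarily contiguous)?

7

One common subsequence of length 7: D at A[3]=B[1], J at A[4]=B[2], J at A[5]=B[3], V at A[9]=B[4], V at A[10]=B[6], J at A[11]=B[7], V at A[12]=B[8]. The LCS DP gives dp[12][8] = 7, so this is optimal.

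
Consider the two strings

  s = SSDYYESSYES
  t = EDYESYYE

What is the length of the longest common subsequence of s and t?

6

Match D [3,2]; then Y [5,3]; then E [6,4]; then S [7,5]; then Y [9,7]; then E [10,8] — 6 characters in the same relative order in both. The LCS DP gives dp[11][8] = 6, so this is optimal.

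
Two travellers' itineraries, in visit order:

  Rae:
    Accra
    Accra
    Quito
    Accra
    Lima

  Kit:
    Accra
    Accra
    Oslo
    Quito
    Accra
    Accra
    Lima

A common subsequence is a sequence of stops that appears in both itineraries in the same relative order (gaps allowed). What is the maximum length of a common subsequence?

5

Pick Accra at Rae[1]=Kit[1]; then Accra at Rae[2]=Kit[2]; then Quito at Rae[3]=Kit[4]; then Accra at Rae[4]=Kit[6]; then Lima at Rae[5]=Kit[7]; all 5 stops appear in both, in order. Since dp[5][7] = 5, nothing longer is possible.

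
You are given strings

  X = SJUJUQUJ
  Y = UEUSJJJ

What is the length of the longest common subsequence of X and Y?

Taking S (X #1, Y #4) → J (X #2, Y #5) → J (X #4, Y #6) → J (X #8, Y #7) gives a common subsequence of length 4. Since dp[8][7] = 4, nothing longer is possible.

4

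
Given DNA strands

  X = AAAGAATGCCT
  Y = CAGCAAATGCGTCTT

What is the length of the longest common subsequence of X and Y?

Match A [1,2] → A [3,5] → A [5,6] → A [6,7] → T [7,8] → G [8,9] → C [9,10] → C [10,13] → T [11,15] — 9 bases in the same relative order in both. Since dp[11][15] = 9, nothing longer is possible.

9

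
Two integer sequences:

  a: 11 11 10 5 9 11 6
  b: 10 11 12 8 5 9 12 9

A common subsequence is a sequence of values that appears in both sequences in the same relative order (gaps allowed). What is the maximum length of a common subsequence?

Match 11 (a #1, b #2) → 5 (a #4, b #5) → 9 (a #5, b #8) — 3 values in the same relative order in both, and the DP table's final entry dp[7][8] is also 3, so no common subsequence is longer.

3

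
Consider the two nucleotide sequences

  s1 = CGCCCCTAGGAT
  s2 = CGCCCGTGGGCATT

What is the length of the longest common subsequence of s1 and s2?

10

Taking C [1,1], G [2,2], C [3,3], C [4,4], C [5,5], T [7,7], G [9,9], G [10,10], A [11,12], T [12,14] gives a common subsequence of length 10, and the DP table's final entry dp[12][14] is also 10, so no common subsequence is longer.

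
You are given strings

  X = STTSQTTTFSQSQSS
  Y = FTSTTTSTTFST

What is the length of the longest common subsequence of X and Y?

8

Pick S at X[1]=Y[3], then T at X[2]=Y[5], then T at X[3]=Y[6], then S at X[4]=Y[7], then T at X[7]=Y[8], then T at X[8]=Y[9], then F at X[9]=Y[10], then S at X[10]=Y[11]; all 8 characters appear in both, in order, and the DP table's final entry dp[15][12] is also 8, so no common subsequence is longer.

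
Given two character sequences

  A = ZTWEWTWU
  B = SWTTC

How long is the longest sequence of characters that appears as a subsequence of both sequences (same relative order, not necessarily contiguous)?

2

Pick T at A[2]=B[3], then T at A[6]=B[4]; all 2 characters appear in both, in order, and the DP table's final entry dp[8][5] is also 2, so no common subsequence is longer.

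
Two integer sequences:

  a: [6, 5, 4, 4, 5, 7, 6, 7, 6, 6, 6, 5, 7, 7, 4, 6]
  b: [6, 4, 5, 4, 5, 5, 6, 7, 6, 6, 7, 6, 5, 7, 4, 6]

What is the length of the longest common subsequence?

13

Pick 6 [1,1], then 5 [2,3], then 4 [3,4], then 5 [5,6], then 6 [7,7], then 7 [8,8], then 6 [9,9], then 6 [10,10], then 6 [11,12], then 5 [12,13], then 7 [14,14], then 4 [15,15], then 6 [16,16]; all 13 values appear in both, in order, and the DP table's final entry dp[16][16] is also 13, so no common subsequence is longer.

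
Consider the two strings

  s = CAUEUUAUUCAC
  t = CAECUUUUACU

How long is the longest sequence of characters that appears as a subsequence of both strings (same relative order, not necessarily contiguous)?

Taking C (s #1, t #1), then A (s #2, t #2), then E (s #4, t #3), then U (s #5, t #5), then U (s #6, t #6), then U (s #8, t #7), then U (s #9, t #8), then A (s #11, t #9), then C (s #12, t #10) gives a common subsequence of length 9, and the DP table's final entry dp[12][11] is also 9, so no common subsequence is longer.

9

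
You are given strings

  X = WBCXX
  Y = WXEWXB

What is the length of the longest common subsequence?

Let dp[i][j] be the LCS length of the first i characters of X and the first j characters of Y. dp[i][j] = dp[i-1][j-1]+1 when the i-th and j-th characters match, else max(dp[i-1][j], dp[i][j-1]).
    ·  W  X  E  W  X  B
 ·  0  0  0  0  0  0  0
 W  0  1  1  1  1  1  1
 B  0  1  1  1  1  1  2
 C  0  1  1  1  1  1  2
 X  0  1  2  2  2  2  2
 X  0  1  2  2  2  3  3
dp[5][6] = 3. One LCS (by backtracking along matches): WXX.

3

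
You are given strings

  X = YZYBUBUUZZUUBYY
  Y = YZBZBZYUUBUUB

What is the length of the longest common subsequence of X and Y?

Pick Y [1,1], then Z [2,2], then B [4,3], then B [6,5], then U [7,8], then U [8,9], then U [11,11], then U [12,12], then B [13,13]; all 9 characters appear in both, in order. The LCS DP gives dp[15][13] = 9, so this is optimal.

9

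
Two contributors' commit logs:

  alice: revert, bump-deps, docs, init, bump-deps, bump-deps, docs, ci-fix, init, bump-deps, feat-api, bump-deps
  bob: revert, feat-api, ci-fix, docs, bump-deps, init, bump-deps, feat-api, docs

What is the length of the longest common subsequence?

6

Match revert (alice #1, bob #1) → docs (alice #3, bob #4) → bump-deps (alice #6, bob #5) → init (alice #9, bob #6) → bump-deps (alice #10, bob #7) → feat-api (alice #11, bob #8) — 6 commits in the same relative order in both. dp[12][9] = 6 confirms this is the maximum.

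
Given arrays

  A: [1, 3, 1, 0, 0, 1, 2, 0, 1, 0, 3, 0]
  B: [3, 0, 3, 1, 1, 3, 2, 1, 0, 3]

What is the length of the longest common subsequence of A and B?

7

Match 3 (A #2, B #3), 1 (A #3, B #4), 1 (A #6, B #5), 2 (A #7, B #7), 1 (A #9, B #8), 0 (A #10, B #9), 3 (A #11, B #10) — 7 values in the same relative order in both. dp[12][10] = 7 confirms this is the maximum.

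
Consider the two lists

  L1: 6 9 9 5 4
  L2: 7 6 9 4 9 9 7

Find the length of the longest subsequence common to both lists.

Let dp[i][j] be the LCS length of the first i values of L1 and the first j values of L2. dp[i][j] = dp[i-1][j-1]+1 when the i-th and j-th values match, else max(dp[i-1][j], dp[i][j-1]).
    ·  7  6  9  4  9  9  7
 ·  0  0  0  0  0  0  0  0
 6  0  0  1  1  1  1  1  1
 9  0  0  1  2  2  2  2  2
 9  0  0  1  2  2  3  3  3
 5  0  0  1  2  2  3  3  3
 4  0  0  1  2  3  3  3  3
dp[5][7] = 3. One LCS (by backtracking along matches): 6, 9, 9.

3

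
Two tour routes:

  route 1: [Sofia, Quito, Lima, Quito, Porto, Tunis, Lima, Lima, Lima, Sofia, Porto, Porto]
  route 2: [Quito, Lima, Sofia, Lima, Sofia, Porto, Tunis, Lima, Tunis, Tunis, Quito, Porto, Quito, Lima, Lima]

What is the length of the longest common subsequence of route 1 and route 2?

7

Pick Sofia at route 1[1]=route 2[3]; then Lima at route 1[3]=route 2[4]; then Porto at route 1[5]=route 2[6]; then Tunis at route 1[6]=route 2[7]; then Lima at route 1[7]=route 2[8]; then Lima at route 1[8]=route 2[14]; then Lima at route 1[9]=route 2[15]; all 7 stops appear in both, in order. Since dp[12][15] = 7, nothing longer is possible.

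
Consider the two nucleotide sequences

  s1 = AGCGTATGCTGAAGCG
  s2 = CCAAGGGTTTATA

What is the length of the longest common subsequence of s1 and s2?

8

Taking A (s1 #1, s2 #4) → G (s1 #2, s2 #6) → G (s1 #4, s2 #7) → T (s1 #5, s2 #8) → T (s1 #7, s2 #9) → T (s1 #10, s2 #10) → A (s1 #12, s2 #11) → A (s1 #13, s2 #13) gives a common subsequence of length 8, and the DP table's final entry dp[16][13] is also 8, so no common subsequence is longer.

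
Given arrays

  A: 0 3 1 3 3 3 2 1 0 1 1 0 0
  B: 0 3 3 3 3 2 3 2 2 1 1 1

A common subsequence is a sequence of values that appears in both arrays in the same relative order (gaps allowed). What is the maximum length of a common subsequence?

Taking 0 (A #1, B #1), 3 (A #2, B #3), 3 (A #4, B #4), 3 (A #5, B #5), 3 (A #6, B #7), 2 (A #7, B #9), 1 (A #8, B #10), 1 (A #10, B #11), 1 (A #11, B #12) gives a common subsequence of length 9. dp[13][12] = 9 confirms this is the maximum.

9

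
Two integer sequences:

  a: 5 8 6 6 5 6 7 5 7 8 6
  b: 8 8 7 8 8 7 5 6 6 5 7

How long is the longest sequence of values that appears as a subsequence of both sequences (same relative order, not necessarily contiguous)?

5

Match 5 [1,7], then 6 [4,8], then 6 [6,9], then 5 [8,10], then 7 [9,11] — 5 values in the same relative order in both. dp[11][11] = 5 confirms this is the maximum.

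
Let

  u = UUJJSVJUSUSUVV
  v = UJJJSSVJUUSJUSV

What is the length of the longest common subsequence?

Match U at u[1]=v[1], then J at u[3]=v[3], then J at u[4]=v[4], then S at u[5]=v[6], then V at u[6]=v[7], then J at u[7]=v[8], then U at u[8]=v[10], then S at u[9]=v[11], then U at u[10]=v[13], then S at u[11]=v[14], then V at u[14]=v[15] — 11 characters in the same relative order in both. dp[14][15] = 11 confirms this is the maximum.

11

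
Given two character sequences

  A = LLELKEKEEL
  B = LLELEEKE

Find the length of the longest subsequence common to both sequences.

Let dp[i][j] be the LCS length of the first i characters of A and the first j characters of B. dp[i][j] = dp[i-1][j-1]+1 when the i-th and j-th characters match, else max(dp[i-1][j], dp[i][j-1]).
    ·  L  L  E  L  E  E  K  E
 ·  0  0  0  0  0  0  0  0  0
 L  0  1  1  1  1  1  1  1  1
 L  0  1  2  2  2  2  2  2  2
 E  0  1  2  3  3  3  3  3  3
 L  0  1  2  3  4  4  4  4  4
 K  0  1  2  3  4  4  4  5  5
 E  0  1  2  3  4  5  5  5  6
 K  0  1  2  3  4  5  5  6  6
 E  0  1  2  3  4  5  6  6  7
 E  0  1  2  3  4  5  6  6  7
 L  0  1  2  3  4  5  6  6  7
dp[10][8] = 7. One LCS (by backtracking along matches): LLELEKE.

7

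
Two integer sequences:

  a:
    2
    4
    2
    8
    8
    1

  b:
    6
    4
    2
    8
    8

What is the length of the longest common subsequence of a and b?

4

Pick 4 (a #2, b #2) → 2 (a #3, b #3) → 8 (a #4, b #4) → 8 (a #5, b #5); all 4 values appear in both, in order, and the DP table's final entry dp[6][5] is also 4, so no common subsequence is longer.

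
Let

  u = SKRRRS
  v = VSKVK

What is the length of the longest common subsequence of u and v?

2

One common subsequence of length 2: S [1,2]; then K [2,5]. The LCS DP gives dp[6][5] = 2, so this is optimal.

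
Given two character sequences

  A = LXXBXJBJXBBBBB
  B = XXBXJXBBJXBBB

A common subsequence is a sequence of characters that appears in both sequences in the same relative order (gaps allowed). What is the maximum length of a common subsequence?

11

One common subsequence of length 11: X at A[2]=B[1], X at A[3]=B[2], B at A[4]=B[3], X at A[5]=B[4], J at A[6]=B[5], B at A[7]=B[8], J at A[8]=B[9], X at A[9]=B[10], B at A[12]=B[11], B at A[13]=B[12], B at A[14]=B[13]. The LCS DP gives dp[14][13] = 11, so this is optimal.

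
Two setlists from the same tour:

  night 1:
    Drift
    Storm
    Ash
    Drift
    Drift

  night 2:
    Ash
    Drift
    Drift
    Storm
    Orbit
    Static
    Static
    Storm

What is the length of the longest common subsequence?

One common subsequence of length 3: Ash at night 1[3]=night 2[1]; then Drift at night 1[4]=night 2[2]; then Drift at night 1[5]=night 2[3], and the DP table's final entry dp[5][8] is also 3, so no common subsequence is longer.

3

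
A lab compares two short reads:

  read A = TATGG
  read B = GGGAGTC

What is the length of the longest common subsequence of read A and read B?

2

One common subsequence of length 2: A (read A #2, read B #4), T (read A #3, read B #6). dp[5][7] = 2 confirms this is the maximum.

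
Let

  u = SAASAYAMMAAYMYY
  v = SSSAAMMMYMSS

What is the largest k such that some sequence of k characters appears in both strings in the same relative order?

8

Taking S (u #1, v #2), then S (u #4, v #3), then A (u #5, v #4), then A (u #7, v #5), then M (u #8, v #7), then M (u #9, v #8), then Y (u #12, v #9), then M (u #13, v #10) gives a common subsequence of length 8. Since dp[15][12] = 8, nothing longer is possible.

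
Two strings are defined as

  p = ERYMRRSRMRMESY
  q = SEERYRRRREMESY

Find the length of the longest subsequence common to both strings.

Match E [1,3] → R [2,4] → Y [3,5] → R [5,6] → R [6,7] → R [8,8] → R [10,9] → M [11,11] → E [12,12] → S [13,13] → Y [14,14] — 11 characters in the same relative order in both. Since dp[14][14] = 11, nothing longer is possible.

11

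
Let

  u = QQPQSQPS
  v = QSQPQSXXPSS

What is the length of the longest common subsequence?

Let dp[i][j] be the LCS length of the first i characters of u and the first j characters of v. dp[i][j] = dp[i-1][j-1]+1 when the i-th and j-th characters match, else max(dp[i-1][j], dp[i][j-1]).
    ·  Q  S  Q  P  Q  S  X  X  P  S  S
 ·  0  0  0  0  0  0  0  0  0  0  0  0
 Q  0  1  1  1  1  1  1  1  1  1  1  1
 Q  0  1  1  2  2  2  2  2  2  2  2  2
 P  0  1  1  2  3  3  3  3  3  3  3  3
 Q  0  1  1  2  3  4  4  4  4  4  4  4
 S  0  1  2  2  3  4  5  5  5  5  5  5
 Q  0  1  2  3  3  4  5  5  5  5  5  5
 P  0  1  2  3  4  4  5  5  5  6  6  6
 S  0  1  2  3  4  4  5  5  5  6  7  7
dp[8][11] = 7. One LCS (by backtracking along matches): QQPQSPS.

7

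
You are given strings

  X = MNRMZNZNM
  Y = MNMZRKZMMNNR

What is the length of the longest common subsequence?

6

One common subsequence of length 6: M at X[1]=Y[1], then N at X[2]=Y[2], then R at X[3]=Y[5], then M at X[4]=Y[9], then N at X[6]=Y[10], then N at X[8]=Y[11]. The LCS DP gives dp[9][12] = 6, so this is optimal.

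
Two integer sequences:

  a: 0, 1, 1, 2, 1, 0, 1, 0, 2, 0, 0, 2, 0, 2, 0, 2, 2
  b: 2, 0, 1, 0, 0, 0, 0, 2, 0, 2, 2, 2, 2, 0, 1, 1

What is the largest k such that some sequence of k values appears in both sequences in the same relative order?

One common subsequence of length 11: 0 (a #1, b #2); then 1 (a #5, b #3); then 0 (a #6, b #4); then 0 (a #8, b #5); then 0 (a #10, b #6); then 0 (a #11, b #7); then 2 (a #12, b #8); then 0 (a #13, b #9); then 2 (a #14, b #11); then 2 (a #16, b #12); then 2 (a #17, b #13). Since dp[17][16] = 11, nothing longer is possible.

11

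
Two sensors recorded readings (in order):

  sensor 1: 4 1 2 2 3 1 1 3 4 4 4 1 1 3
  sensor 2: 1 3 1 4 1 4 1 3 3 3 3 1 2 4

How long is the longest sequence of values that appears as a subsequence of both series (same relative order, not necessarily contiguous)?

7

Match 1 at sensor 1[2]=sensor 2[1] → 3 at sensor 1[5]=sensor 2[2] → 1 at sensor 1[6]=sensor 2[3] → 1 at sensor 1[7]=sensor 2[5] → 4 at sensor 1[11]=sensor 2[6] → 1 at sensor 1[12]=sensor 2[7] → 1 at sensor 1[13]=sensor 2[12] — 7 values in the same relative order in both. The LCS DP gives dp[14][14] = 7, so this is optimal.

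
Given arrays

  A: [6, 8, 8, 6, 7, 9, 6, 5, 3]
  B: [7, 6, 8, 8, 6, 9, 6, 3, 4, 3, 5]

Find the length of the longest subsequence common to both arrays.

7

Let dp[i][j] be the LCS length of the first i values of A and the first j values of B. dp[i][j] = dp[i-1][j-1]+1 when the i-th and j-th values match, else max(dp[i-1][j], dp[i][j-1]).
    ·  7  6  8  8  6  9  6  3  4  3  5
 ·  0  0  0  0  0  0  0  0  0  0  0  0
 6  0  0  1  1  1  1  1  1  1  1  1  1
 8  0  0  1  2  2  2  2  2  2  2  2  2
 8  0  0  1  2  3  3  3  3  3  3  3  3
 6  0  0  1  2  3  4  4  4  4  4  4  4
 7  0  1  1  2  3  4  4  4  4  4  4  4
 9  0  1  1  2  3  4  5  5  5  5  5  5
 6  0  1  2  2  3  4  5  6  6  6  6  6
 5  0  1  2  2  3  4  5  6  6  6  6  7
 3  0  1  2  2  3  4  5  6  7  7  7  7
dp[9][11] = 7. One LCS (by backtracking along matches): 6, 8, 8, 6, 9, 6, 5.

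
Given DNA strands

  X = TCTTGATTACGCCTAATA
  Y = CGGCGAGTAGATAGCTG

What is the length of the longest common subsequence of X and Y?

9

Taking C at X[2]=Y[4] → T at X[3]=Y[8] → G at X[5]=Y[10] → A at X[6]=Y[11] → T at X[8]=Y[12] → A at X[9]=Y[13] → G at X[11]=Y[14] → C at X[13]=Y[15] → T at X[14]=Y[16] gives a common subsequence of length 9. dp[18][17] = 9 confirms this is the maximum.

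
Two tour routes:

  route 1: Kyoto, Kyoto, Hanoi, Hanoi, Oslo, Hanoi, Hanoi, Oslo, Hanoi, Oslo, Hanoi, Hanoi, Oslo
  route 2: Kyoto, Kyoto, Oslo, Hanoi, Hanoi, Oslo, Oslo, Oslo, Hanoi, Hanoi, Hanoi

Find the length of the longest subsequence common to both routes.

One common subsequence of length 9: Kyoto (route 1 #1, route 2 #1) → Kyoto (route 1 #2, route 2 #2) → Hanoi (route 1 #3, route 2 #4) → Hanoi (route 1 #4, route 2 #5) → Oslo (route 1 #5, route 2 #7) → Oslo (route 1 #8, route 2 #8) → Hanoi (route 1 #9, route 2 #9) → Hanoi (route 1 #11, route 2 #10) → Hanoi (route 1 #12, route 2 #11), and the DP table's final entry dp[13][11] is also 9, so no common subsequence is longer.

9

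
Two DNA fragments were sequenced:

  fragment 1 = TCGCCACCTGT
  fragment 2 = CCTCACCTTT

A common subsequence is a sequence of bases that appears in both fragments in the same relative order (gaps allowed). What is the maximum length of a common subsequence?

One common subsequence of length 8: C [2,1] → C [4,2] → C [5,4] → A [6,5] → C [7,6] → C [8,7] → T [9,9] → T [11,10], and the DP table's final entry dp[11][10] is also 8, so no common subsequence is longer.

8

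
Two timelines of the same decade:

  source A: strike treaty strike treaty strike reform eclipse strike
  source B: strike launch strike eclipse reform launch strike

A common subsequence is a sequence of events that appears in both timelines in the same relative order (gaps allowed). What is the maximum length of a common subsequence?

Match strike [1,1] → strike [3,3] → reform [6,5] → strike [8,7] — 4 events in the same relative order in both. dp[8][7] = 4 confirms this is the maximum.

4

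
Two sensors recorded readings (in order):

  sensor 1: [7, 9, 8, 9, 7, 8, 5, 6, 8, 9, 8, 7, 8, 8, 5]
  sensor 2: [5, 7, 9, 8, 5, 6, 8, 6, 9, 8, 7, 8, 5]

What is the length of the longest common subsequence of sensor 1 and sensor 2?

11

One common subsequence of length 11: 7 (sensor 1 #1, sensor 2 #2), then 9 (sensor 1 #4, sensor 2 #3), then 8 (sensor 1 #6, sensor 2 #4), then 5 (sensor 1 #7, sensor 2 #5), then 6 (sensor 1 #8, sensor 2 #6), then 8 (sensor 1 #9, sensor 2 #7), then 9 (sensor 1 #10, sensor 2 #9), then 8 (sensor 1 #11, sensor 2 #10), then 7 (sensor 1 #12, sensor 2 #11), then 8 (sensor 1 #14, sensor 2 #12), then 5 (sensor 1 #15, sensor 2 #13), and the DP table's final entry dp[15][13] is also 11, so no common subsequence is longer.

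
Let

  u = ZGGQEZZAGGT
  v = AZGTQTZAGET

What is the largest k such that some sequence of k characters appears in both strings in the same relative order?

Let dp[i][j] be the LCS length of the first i characters of u and the first j characters of v. dp[i][j] = dp[i-1][j-1]+1 when the i-th and j-th characters match, else max(dp[i-1][j], dp[i][j-1]).
    ·  A  Z  G  T  Q  T  Z  A  G  E  T
 ·  0  0  0  0  0  0  0  0  0  0  0  0
 Z  0  0  1  1  1  1  1  1  1  1  1  1
 G  0  0  1  2  2  2  2  2  2  2  2  2
 G  0  0  1  2  2  2  2  2  2  3  3  3
 Q  0  0  1  2  2  3  3  3  3  3  3  3
 E  0  0  1  2  2  3  3  3  3  3  4  4
 Z  0  0  1  2  2  3  3  4  4  4  4  4
 Z  0  0  1  2  2  3  3  4  4  4  4  4
 A  0  1  1  2  2  3  3  4  5  5  5  5
 G  0  1  1  2  2  3  3  4  5  6  6  6
 G  0  1  1  2  2  3  3  4  5  6  6  6
 T  0  1  1  2  3  3  4  4  5  6  6  7
dp[11][11] = 7. One LCS (by backtracking along matches): ZGQZAGT.

7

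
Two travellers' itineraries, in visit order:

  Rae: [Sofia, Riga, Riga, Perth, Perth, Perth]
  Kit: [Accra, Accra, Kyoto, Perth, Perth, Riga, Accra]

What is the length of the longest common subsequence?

Taking Perth [4,4], Perth [5,5] gives a common subsequence of length 2. The LCS DP gives dp[6][7] = 2, so this is optimal.

2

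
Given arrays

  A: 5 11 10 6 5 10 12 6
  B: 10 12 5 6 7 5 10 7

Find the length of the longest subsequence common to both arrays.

4

Taking 5 at A[1]=B[3]; then 6 at A[4]=B[4]; then 5 at A[5]=B[6]; then 10 at A[6]=B[7] gives a common subsequence of length 4. The LCS DP gives dp[8][8] = 4, so this is optimal.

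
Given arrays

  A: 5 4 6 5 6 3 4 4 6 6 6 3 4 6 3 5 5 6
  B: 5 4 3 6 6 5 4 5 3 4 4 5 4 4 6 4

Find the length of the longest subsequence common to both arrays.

9

Pick 5 (A #1, B #1), then 4 (A #2, B #2), then 6 (A #3, B #5), then 5 (A #4, B #8), then 3 (A #6, B #9), then 4 (A #7, B #13), then 4 (A #8, B #14), then 6 (A #11, B #15), then 4 (A #13, B #16); all 9 values appear in both, in order, and the DP table's final entry dp[18][16] is also 9, so no common subsequence is longer.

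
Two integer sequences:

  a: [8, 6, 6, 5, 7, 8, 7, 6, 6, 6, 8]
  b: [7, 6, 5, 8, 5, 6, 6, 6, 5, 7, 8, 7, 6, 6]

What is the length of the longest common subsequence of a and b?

9

Match 8 (a #1, b #4), then 6 (a #2, b #7), then 6 (a #3, b #8), then 5 (a #4, b #9), then 7 (a #5, b #10), then 8 (a #6, b #11), then 7 (a #7, b #12), then 6 (a #9, b #13), then 6 (a #10, b #14) — 9 values in the same relative order in both. The LCS DP gives dp[11][14] = 9, so this is optimal.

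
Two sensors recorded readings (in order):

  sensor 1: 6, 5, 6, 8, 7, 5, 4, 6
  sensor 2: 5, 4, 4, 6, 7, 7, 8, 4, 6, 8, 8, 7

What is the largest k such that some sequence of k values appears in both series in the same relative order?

Pick 5 at sensor 1[2]=sensor 2[1], 6 at sensor 1[3]=sensor 2[4], 8 at sensor 1[4]=sensor 2[7], 4 at sensor 1[7]=sensor 2[8], 6 at sensor 1[8]=sensor 2[9]; all 5 values appear in both, in order. Since dp[8][12] = 5, nothing longer is possible.

5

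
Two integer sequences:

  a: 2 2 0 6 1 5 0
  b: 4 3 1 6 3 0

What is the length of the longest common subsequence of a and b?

Let dp[i][j] be the LCS length of the first i values of a and the first j values of b. dp[i][j] = dp[i-1][j-1]+1 when the i-th and j-th values match, else max(dp[i-1][j], dp[i][j-1]).
    ·  4  3  1  6  3  0
 ·  0  0  0  0  0  0  0
 2  0  0  0  0  0  0  0
 2  0  0  0  0  0  0  0
 0  0  0  0  0  0  0  1
 6  0  0  0  0  1  1  1
 1  0  0  0  1  1  1  1
 5  0  0  0  1  1  1  1
 0  0  0  0  1  1  1  2
dp[7][6] = 2. One LCS (by backtracking along matches): 6, 0.

2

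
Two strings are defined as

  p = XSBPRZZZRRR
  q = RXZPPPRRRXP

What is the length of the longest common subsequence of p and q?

Let dp[i][j] be the LCS length of the first i characters of p and the first j characters of q. dp[i][j] = dp[i-1][j-1]+1 when the i-th and j-th characters match, else max(dp[i-1][j], dp[i][j-1]).
    ·  R  X  Z  P  P  P  R  R  R  X  P
 ·  0  0  0  0  0  0  0  0  0  0  0  0
 X  0  0  1  1  1  1  1  1  1  1  1  1
 S  0  0  1  1  1  1  1  1  1  1  1  1
 B  0  0  1  1  1  1  1  1  1  1  1  1
 P  0  0  1  1  2  2  2  2  2  2  2  2
 R  0  1  1  1  2  2  2  3  3  3  3  3
 Z  0  1  1  2  2  2  2  3  3  3  3  3
 Z  0  1  1  2  2  2  2  3  3  3  3  3
 Z  0  1  1  2  2  2  2  3  3  3  3  3
 R  0  1  1  2  2  2  2  3  4  4  4  4
 R  0  1  1  2  2  2  2  3  4  5  5  5
 R  0  1  1  2  2  2  2  3  4  5  5  5
dp[11][11] = 5. One LCS (by backtracking along matches): XPRRR.

5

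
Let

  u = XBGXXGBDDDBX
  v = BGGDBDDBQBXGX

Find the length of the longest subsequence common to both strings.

8

Pick B (u #2, v #1); then G (u #3, v #2); then G (u #6, v #3); then B (u #7, v #5); then D (u #8, v #6); then D (u #9, v #7); then B (u #11, v #10); then X (u #12, v #13); all 8 characters appear in both, in order. The LCS DP gives dp[12][13] = 8, so this is optimal.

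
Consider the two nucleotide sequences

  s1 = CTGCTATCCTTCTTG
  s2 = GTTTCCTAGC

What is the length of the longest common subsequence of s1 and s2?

Taking T at s1[2]=s2[2]; then T at s1[5]=s2[3]; then T at s1[7]=s2[4]; then C at s1[8]=s2[5]; then C at s1[9]=s2[6]; then T at s1[10]=s2[7]; then C at s1[12]=s2[10] gives a common subsequence of length 7. Since dp[15][10] = 7, nothing longer is possible.

7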